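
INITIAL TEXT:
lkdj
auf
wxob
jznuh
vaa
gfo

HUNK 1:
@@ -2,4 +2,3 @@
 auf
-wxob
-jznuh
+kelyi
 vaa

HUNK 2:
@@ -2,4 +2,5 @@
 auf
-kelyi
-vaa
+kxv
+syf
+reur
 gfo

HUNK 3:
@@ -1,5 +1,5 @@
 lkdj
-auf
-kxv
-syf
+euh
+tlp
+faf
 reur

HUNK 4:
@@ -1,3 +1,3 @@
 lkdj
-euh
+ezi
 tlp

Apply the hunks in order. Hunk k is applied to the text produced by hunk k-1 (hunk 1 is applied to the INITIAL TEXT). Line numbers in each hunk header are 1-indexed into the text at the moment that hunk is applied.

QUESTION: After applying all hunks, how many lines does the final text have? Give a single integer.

Answer: 6

Derivation:
Hunk 1: at line 2 remove [wxob,jznuh] add [kelyi] -> 5 lines: lkdj auf kelyi vaa gfo
Hunk 2: at line 2 remove [kelyi,vaa] add [kxv,syf,reur] -> 6 lines: lkdj auf kxv syf reur gfo
Hunk 3: at line 1 remove [auf,kxv,syf] add [euh,tlp,faf] -> 6 lines: lkdj euh tlp faf reur gfo
Hunk 4: at line 1 remove [euh] add [ezi] -> 6 lines: lkdj ezi tlp faf reur gfo
Final line count: 6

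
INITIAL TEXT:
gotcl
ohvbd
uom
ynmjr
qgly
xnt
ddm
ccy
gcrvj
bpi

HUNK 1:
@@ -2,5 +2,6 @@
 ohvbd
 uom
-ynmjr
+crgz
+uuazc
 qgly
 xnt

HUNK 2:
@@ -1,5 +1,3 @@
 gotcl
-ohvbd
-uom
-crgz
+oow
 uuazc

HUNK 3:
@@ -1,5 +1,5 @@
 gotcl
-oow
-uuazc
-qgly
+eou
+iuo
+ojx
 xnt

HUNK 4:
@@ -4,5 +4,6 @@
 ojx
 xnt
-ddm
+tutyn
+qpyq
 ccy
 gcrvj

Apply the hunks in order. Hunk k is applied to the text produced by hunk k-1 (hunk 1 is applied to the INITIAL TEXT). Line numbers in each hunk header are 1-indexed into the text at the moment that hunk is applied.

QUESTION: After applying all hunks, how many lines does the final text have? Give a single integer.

Answer: 10

Derivation:
Hunk 1: at line 2 remove [ynmjr] add [crgz,uuazc] -> 11 lines: gotcl ohvbd uom crgz uuazc qgly xnt ddm ccy gcrvj bpi
Hunk 2: at line 1 remove [ohvbd,uom,crgz] add [oow] -> 9 lines: gotcl oow uuazc qgly xnt ddm ccy gcrvj bpi
Hunk 3: at line 1 remove [oow,uuazc,qgly] add [eou,iuo,ojx] -> 9 lines: gotcl eou iuo ojx xnt ddm ccy gcrvj bpi
Hunk 4: at line 4 remove [ddm] add [tutyn,qpyq] -> 10 lines: gotcl eou iuo ojx xnt tutyn qpyq ccy gcrvj bpi
Final line count: 10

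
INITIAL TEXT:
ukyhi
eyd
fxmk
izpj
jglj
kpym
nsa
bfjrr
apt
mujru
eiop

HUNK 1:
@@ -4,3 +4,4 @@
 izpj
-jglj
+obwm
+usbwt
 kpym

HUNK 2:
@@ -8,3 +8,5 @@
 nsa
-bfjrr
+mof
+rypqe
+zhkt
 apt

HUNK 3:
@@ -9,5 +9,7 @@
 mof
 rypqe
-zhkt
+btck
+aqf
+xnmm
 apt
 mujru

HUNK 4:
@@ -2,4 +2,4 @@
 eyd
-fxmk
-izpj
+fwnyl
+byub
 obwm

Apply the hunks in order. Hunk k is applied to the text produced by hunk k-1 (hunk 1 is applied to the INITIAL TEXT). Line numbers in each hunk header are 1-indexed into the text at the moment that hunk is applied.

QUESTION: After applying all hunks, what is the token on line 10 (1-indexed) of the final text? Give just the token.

Hunk 1: at line 4 remove [jglj] add [obwm,usbwt] -> 12 lines: ukyhi eyd fxmk izpj obwm usbwt kpym nsa bfjrr apt mujru eiop
Hunk 2: at line 8 remove [bfjrr] add [mof,rypqe,zhkt] -> 14 lines: ukyhi eyd fxmk izpj obwm usbwt kpym nsa mof rypqe zhkt apt mujru eiop
Hunk 3: at line 9 remove [zhkt] add [btck,aqf,xnmm] -> 16 lines: ukyhi eyd fxmk izpj obwm usbwt kpym nsa mof rypqe btck aqf xnmm apt mujru eiop
Hunk 4: at line 2 remove [fxmk,izpj] add [fwnyl,byub] -> 16 lines: ukyhi eyd fwnyl byub obwm usbwt kpym nsa mof rypqe btck aqf xnmm apt mujru eiop
Final line 10: rypqe

Answer: rypqe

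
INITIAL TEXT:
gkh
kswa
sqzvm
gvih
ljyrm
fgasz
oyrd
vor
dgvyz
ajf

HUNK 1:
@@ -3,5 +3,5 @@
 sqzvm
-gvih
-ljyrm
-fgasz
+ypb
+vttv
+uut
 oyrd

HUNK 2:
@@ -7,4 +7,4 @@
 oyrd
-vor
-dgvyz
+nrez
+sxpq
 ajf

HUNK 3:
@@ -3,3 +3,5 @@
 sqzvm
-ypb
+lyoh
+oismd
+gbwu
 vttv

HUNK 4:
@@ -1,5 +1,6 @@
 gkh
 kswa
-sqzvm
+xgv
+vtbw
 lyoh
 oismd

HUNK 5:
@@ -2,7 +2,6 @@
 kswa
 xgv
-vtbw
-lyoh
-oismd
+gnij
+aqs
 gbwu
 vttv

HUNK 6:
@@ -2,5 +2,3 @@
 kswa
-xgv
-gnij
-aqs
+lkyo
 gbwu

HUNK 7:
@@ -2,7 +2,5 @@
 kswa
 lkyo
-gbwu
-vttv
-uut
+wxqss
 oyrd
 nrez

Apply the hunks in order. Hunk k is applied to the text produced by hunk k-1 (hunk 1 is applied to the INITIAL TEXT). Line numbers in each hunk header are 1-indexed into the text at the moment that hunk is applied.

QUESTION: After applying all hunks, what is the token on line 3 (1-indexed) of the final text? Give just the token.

Hunk 1: at line 3 remove [gvih,ljyrm,fgasz] add [ypb,vttv,uut] -> 10 lines: gkh kswa sqzvm ypb vttv uut oyrd vor dgvyz ajf
Hunk 2: at line 7 remove [vor,dgvyz] add [nrez,sxpq] -> 10 lines: gkh kswa sqzvm ypb vttv uut oyrd nrez sxpq ajf
Hunk 3: at line 3 remove [ypb] add [lyoh,oismd,gbwu] -> 12 lines: gkh kswa sqzvm lyoh oismd gbwu vttv uut oyrd nrez sxpq ajf
Hunk 4: at line 1 remove [sqzvm] add [xgv,vtbw] -> 13 lines: gkh kswa xgv vtbw lyoh oismd gbwu vttv uut oyrd nrez sxpq ajf
Hunk 5: at line 2 remove [vtbw,lyoh,oismd] add [gnij,aqs] -> 12 lines: gkh kswa xgv gnij aqs gbwu vttv uut oyrd nrez sxpq ajf
Hunk 6: at line 2 remove [xgv,gnij,aqs] add [lkyo] -> 10 lines: gkh kswa lkyo gbwu vttv uut oyrd nrez sxpq ajf
Hunk 7: at line 2 remove [gbwu,vttv,uut] add [wxqss] -> 8 lines: gkh kswa lkyo wxqss oyrd nrez sxpq ajf
Final line 3: lkyo

Answer: lkyo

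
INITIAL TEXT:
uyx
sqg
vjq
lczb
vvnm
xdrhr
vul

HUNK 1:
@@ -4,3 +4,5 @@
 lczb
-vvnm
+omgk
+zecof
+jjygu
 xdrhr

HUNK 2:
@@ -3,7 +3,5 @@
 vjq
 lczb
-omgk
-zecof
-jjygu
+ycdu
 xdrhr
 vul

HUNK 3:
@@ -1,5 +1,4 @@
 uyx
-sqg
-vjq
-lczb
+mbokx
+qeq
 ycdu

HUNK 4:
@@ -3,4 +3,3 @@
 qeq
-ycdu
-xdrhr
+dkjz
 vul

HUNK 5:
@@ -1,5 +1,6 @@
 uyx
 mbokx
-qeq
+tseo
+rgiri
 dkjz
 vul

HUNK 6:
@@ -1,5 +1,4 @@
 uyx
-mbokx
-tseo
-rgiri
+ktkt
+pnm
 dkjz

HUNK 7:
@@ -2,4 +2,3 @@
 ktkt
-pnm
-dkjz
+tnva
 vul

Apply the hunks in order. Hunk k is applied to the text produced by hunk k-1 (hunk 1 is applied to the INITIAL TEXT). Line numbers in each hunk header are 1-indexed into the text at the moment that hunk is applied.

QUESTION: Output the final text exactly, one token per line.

Answer: uyx
ktkt
tnva
vul

Derivation:
Hunk 1: at line 4 remove [vvnm] add [omgk,zecof,jjygu] -> 9 lines: uyx sqg vjq lczb omgk zecof jjygu xdrhr vul
Hunk 2: at line 3 remove [omgk,zecof,jjygu] add [ycdu] -> 7 lines: uyx sqg vjq lczb ycdu xdrhr vul
Hunk 3: at line 1 remove [sqg,vjq,lczb] add [mbokx,qeq] -> 6 lines: uyx mbokx qeq ycdu xdrhr vul
Hunk 4: at line 3 remove [ycdu,xdrhr] add [dkjz] -> 5 lines: uyx mbokx qeq dkjz vul
Hunk 5: at line 1 remove [qeq] add [tseo,rgiri] -> 6 lines: uyx mbokx tseo rgiri dkjz vul
Hunk 6: at line 1 remove [mbokx,tseo,rgiri] add [ktkt,pnm] -> 5 lines: uyx ktkt pnm dkjz vul
Hunk 7: at line 2 remove [pnm,dkjz] add [tnva] -> 4 lines: uyx ktkt tnva vul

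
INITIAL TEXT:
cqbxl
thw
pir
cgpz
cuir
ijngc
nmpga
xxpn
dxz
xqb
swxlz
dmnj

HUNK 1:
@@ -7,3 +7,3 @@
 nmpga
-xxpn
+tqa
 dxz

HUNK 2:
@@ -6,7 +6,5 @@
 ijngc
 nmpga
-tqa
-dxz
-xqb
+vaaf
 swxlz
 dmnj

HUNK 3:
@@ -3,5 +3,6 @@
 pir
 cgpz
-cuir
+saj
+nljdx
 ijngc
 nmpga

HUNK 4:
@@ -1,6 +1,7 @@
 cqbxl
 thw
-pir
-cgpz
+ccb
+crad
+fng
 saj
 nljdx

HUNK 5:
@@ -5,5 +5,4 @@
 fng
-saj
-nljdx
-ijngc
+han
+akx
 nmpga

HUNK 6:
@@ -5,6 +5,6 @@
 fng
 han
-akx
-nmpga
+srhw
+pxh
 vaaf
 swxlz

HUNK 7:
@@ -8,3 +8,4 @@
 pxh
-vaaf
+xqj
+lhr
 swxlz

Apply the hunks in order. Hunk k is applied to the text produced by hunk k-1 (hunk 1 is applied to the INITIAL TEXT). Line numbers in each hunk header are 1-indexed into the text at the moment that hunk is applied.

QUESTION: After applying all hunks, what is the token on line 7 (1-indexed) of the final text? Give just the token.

Answer: srhw

Derivation:
Hunk 1: at line 7 remove [xxpn] add [tqa] -> 12 lines: cqbxl thw pir cgpz cuir ijngc nmpga tqa dxz xqb swxlz dmnj
Hunk 2: at line 6 remove [tqa,dxz,xqb] add [vaaf] -> 10 lines: cqbxl thw pir cgpz cuir ijngc nmpga vaaf swxlz dmnj
Hunk 3: at line 3 remove [cuir] add [saj,nljdx] -> 11 lines: cqbxl thw pir cgpz saj nljdx ijngc nmpga vaaf swxlz dmnj
Hunk 4: at line 1 remove [pir,cgpz] add [ccb,crad,fng] -> 12 lines: cqbxl thw ccb crad fng saj nljdx ijngc nmpga vaaf swxlz dmnj
Hunk 5: at line 5 remove [saj,nljdx,ijngc] add [han,akx] -> 11 lines: cqbxl thw ccb crad fng han akx nmpga vaaf swxlz dmnj
Hunk 6: at line 5 remove [akx,nmpga] add [srhw,pxh] -> 11 lines: cqbxl thw ccb crad fng han srhw pxh vaaf swxlz dmnj
Hunk 7: at line 8 remove [vaaf] add [xqj,lhr] -> 12 lines: cqbxl thw ccb crad fng han srhw pxh xqj lhr swxlz dmnj
Final line 7: srhw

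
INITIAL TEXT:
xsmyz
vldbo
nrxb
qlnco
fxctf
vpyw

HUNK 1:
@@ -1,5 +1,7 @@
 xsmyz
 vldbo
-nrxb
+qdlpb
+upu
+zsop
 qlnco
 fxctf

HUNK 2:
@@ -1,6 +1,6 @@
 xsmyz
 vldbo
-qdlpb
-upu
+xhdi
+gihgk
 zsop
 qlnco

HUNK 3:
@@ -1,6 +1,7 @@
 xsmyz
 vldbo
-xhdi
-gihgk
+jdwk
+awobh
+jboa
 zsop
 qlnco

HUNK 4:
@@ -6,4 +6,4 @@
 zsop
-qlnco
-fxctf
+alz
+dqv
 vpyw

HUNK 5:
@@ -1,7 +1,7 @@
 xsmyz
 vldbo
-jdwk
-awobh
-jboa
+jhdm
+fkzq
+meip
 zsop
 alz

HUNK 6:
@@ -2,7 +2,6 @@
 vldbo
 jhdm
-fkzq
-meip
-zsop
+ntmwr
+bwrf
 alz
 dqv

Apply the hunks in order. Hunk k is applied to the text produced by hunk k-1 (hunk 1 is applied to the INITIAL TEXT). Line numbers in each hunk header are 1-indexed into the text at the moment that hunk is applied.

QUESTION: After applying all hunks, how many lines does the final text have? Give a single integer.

Hunk 1: at line 1 remove [nrxb] add [qdlpb,upu,zsop] -> 8 lines: xsmyz vldbo qdlpb upu zsop qlnco fxctf vpyw
Hunk 2: at line 1 remove [qdlpb,upu] add [xhdi,gihgk] -> 8 lines: xsmyz vldbo xhdi gihgk zsop qlnco fxctf vpyw
Hunk 3: at line 1 remove [xhdi,gihgk] add [jdwk,awobh,jboa] -> 9 lines: xsmyz vldbo jdwk awobh jboa zsop qlnco fxctf vpyw
Hunk 4: at line 6 remove [qlnco,fxctf] add [alz,dqv] -> 9 lines: xsmyz vldbo jdwk awobh jboa zsop alz dqv vpyw
Hunk 5: at line 1 remove [jdwk,awobh,jboa] add [jhdm,fkzq,meip] -> 9 lines: xsmyz vldbo jhdm fkzq meip zsop alz dqv vpyw
Hunk 6: at line 2 remove [fkzq,meip,zsop] add [ntmwr,bwrf] -> 8 lines: xsmyz vldbo jhdm ntmwr bwrf alz dqv vpyw
Final line count: 8

Answer: 8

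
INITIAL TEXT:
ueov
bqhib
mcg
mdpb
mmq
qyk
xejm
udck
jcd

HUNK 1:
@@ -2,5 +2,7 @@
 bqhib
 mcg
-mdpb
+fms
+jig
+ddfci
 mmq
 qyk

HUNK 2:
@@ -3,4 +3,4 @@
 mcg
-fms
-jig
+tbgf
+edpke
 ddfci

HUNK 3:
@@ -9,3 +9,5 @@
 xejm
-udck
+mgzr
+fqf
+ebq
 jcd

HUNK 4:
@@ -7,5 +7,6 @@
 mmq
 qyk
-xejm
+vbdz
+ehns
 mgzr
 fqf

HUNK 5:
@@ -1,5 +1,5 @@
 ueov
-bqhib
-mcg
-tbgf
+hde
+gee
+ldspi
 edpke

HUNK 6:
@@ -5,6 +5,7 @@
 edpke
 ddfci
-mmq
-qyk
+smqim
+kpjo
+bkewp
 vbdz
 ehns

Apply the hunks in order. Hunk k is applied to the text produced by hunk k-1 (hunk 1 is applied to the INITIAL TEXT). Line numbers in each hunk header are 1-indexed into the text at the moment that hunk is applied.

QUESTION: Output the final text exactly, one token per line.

Answer: ueov
hde
gee
ldspi
edpke
ddfci
smqim
kpjo
bkewp
vbdz
ehns
mgzr
fqf
ebq
jcd

Derivation:
Hunk 1: at line 2 remove [mdpb] add [fms,jig,ddfci] -> 11 lines: ueov bqhib mcg fms jig ddfci mmq qyk xejm udck jcd
Hunk 2: at line 3 remove [fms,jig] add [tbgf,edpke] -> 11 lines: ueov bqhib mcg tbgf edpke ddfci mmq qyk xejm udck jcd
Hunk 3: at line 9 remove [udck] add [mgzr,fqf,ebq] -> 13 lines: ueov bqhib mcg tbgf edpke ddfci mmq qyk xejm mgzr fqf ebq jcd
Hunk 4: at line 7 remove [xejm] add [vbdz,ehns] -> 14 lines: ueov bqhib mcg tbgf edpke ddfci mmq qyk vbdz ehns mgzr fqf ebq jcd
Hunk 5: at line 1 remove [bqhib,mcg,tbgf] add [hde,gee,ldspi] -> 14 lines: ueov hde gee ldspi edpke ddfci mmq qyk vbdz ehns mgzr fqf ebq jcd
Hunk 6: at line 5 remove [mmq,qyk] add [smqim,kpjo,bkewp] -> 15 lines: ueov hde gee ldspi edpke ddfci smqim kpjo bkewp vbdz ehns mgzr fqf ebq jcd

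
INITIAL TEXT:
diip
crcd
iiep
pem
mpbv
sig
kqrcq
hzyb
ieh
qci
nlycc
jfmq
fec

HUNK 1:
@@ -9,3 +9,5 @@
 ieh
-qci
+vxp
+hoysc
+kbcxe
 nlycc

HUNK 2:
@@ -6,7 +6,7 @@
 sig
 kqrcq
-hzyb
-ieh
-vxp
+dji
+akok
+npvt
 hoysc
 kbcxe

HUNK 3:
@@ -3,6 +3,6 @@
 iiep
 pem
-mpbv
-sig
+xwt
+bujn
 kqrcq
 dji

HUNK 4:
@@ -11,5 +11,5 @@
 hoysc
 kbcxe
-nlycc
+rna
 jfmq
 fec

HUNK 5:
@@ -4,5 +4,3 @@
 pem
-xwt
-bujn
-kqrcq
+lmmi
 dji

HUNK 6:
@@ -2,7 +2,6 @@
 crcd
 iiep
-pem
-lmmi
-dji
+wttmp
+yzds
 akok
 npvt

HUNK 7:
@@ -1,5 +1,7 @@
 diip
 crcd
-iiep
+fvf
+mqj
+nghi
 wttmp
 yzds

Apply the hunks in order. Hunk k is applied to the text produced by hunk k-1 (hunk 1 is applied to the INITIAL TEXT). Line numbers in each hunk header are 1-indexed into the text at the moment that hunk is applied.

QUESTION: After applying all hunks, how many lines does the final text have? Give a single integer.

Answer: 14

Derivation:
Hunk 1: at line 9 remove [qci] add [vxp,hoysc,kbcxe] -> 15 lines: diip crcd iiep pem mpbv sig kqrcq hzyb ieh vxp hoysc kbcxe nlycc jfmq fec
Hunk 2: at line 6 remove [hzyb,ieh,vxp] add [dji,akok,npvt] -> 15 lines: diip crcd iiep pem mpbv sig kqrcq dji akok npvt hoysc kbcxe nlycc jfmq fec
Hunk 3: at line 3 remove [mpbv,sig] add [xwt,bujn] -> 15 lines: diip crcd iiep pem xwt bujn kqrcq dji akok npvt hoysc kbcxe nlycc jfmq fec
Hunk 4: at line 11 remove [nlycc] add [rna] -> 15 lines: diip crcd iiep pem xwt bujn kqrcq dji akok npvt hoysc kbcxe rna jfmq fec
Hunk 5: at line 4 remove [xwt,bujn,kqrcq] add [lmmi] -> 13 lines: diip crcd iiep pem lmmi dji akok npvt hoysc kbcxe rna jfmq fec
Hunk 6: at line 2 remove [pem,lmmi,dji] add [wttmp,yzds] -> 12 lines: diip crcd iiep wttmp yzds akok npvt hoysc kbcxe rna jfmq fec
Hunk 7: at line 1 remove [iiep] add [fvf,mqj,nghi] -> 14 lines: diip crcd fvf mqj nghi wttmp yzds akok npvt hoysc kbcxe rna jfmq fec
Final line count: 14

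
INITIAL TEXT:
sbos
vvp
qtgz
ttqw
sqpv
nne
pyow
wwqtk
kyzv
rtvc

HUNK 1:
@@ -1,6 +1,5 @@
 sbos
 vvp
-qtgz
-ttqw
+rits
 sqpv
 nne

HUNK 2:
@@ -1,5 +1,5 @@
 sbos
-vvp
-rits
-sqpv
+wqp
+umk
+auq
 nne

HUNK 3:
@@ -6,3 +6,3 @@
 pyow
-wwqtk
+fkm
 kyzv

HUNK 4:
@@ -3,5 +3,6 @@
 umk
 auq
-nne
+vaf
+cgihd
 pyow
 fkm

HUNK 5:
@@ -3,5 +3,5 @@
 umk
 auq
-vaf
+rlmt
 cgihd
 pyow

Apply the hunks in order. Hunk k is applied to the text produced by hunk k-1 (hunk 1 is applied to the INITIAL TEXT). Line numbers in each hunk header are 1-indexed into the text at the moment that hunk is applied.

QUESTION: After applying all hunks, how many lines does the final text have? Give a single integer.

Answer: 10

Derivation:
Hunk 1: at line 1 remove [qtgz,ttqw] add [rits] -> 9 lines: sbos vvp rits sqpv nne pyow wwqtk kyzv rtvc
Hunk 2: at line 1 remove [vvp,rits,sqpv] add [wqp,umk,auq] -> 9 lines: sbos wqp umk auq nne pyow wwqtk kyzv rtvc
Hunk 3: at line 6 remove [wwqtk] add [fkm] -> 9 lines: sbos wqp umk auq nne pyow fkm kyzv rtvc
Hunk 4: at line 3 remove [nne] add [vaf,cgihd] -> 10 lines: sbos wqp umk auq vaf cgihd pyow fkm kyzv rtvc
Hunk 5: at line 3 remove [vaf] add [rlmt] -> 10 lines: sbos wqp umk auq rlmt cgihd pyow fkm kyzv rtvc
Final line count: 10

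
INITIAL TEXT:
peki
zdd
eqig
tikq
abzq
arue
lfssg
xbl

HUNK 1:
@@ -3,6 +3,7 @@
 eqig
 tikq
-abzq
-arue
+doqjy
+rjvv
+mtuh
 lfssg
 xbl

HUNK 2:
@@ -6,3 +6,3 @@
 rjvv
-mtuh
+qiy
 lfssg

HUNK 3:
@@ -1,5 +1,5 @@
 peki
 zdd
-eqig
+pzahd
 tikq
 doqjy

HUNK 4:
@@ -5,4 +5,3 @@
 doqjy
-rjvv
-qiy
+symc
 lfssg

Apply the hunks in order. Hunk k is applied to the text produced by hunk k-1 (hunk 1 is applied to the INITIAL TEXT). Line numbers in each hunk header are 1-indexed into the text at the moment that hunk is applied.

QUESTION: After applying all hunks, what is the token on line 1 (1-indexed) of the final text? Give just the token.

Answer: peki

Derivation:
Hunk 1: at line 3 remove [abzq,arue] add [doqjy,rjvv,mtuh] -> 9 lines: peki zdd eqig tikq doqjy rjvv mtuh lfssg xbl
Hunk 2: at line 6 remove [mtuh] add [qiy] -> 9 lines: peki zdd eqig tikq doqjy rjvv qiy lfssg xbl
Hunk 3: at line 1 remove [eqig] add [pzahd] -> 9 lines: peki zdd pzahd tikq doqjy rjvv qiy lfssg xbl
Hunk 4: at line 5 remove [rjvv,qiy] add [symc] -> 8 lines: peki zdd pzahd tikq doqjy symc lfssg xbl
Final line 1: peki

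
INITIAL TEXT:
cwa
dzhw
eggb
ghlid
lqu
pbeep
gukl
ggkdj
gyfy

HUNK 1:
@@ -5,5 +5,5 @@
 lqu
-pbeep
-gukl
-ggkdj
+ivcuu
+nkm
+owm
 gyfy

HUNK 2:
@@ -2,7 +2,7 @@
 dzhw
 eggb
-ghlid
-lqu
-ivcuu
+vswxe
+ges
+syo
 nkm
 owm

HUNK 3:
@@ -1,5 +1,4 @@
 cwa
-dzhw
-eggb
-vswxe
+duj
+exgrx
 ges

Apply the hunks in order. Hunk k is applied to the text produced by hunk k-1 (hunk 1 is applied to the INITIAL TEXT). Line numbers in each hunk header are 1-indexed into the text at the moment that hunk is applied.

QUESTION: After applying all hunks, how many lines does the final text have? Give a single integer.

Hunk 1: at line 5 remove [pbeep,gukl,ggkdj] add [ivcuu,nkm,owm] -> 9 lines: cwa dzhw eggb ghlid lqu ivcuu nkm owm gyfy
Hunk 2: at line 2 remove [ghlid,lqu,ivcuu] add [vswxe,ges,syo] -> 9 lines: cwa dzhw eggb vswxe ges syo nkm owm gyfy
Hunk 3: at line 1 remove [dzhw,eggb,vswxe] add [duj,exgrx] -> 8 lines: cwa duj exgrx ges syo nkm owm gyfy
Final line count: 8

Answer: 8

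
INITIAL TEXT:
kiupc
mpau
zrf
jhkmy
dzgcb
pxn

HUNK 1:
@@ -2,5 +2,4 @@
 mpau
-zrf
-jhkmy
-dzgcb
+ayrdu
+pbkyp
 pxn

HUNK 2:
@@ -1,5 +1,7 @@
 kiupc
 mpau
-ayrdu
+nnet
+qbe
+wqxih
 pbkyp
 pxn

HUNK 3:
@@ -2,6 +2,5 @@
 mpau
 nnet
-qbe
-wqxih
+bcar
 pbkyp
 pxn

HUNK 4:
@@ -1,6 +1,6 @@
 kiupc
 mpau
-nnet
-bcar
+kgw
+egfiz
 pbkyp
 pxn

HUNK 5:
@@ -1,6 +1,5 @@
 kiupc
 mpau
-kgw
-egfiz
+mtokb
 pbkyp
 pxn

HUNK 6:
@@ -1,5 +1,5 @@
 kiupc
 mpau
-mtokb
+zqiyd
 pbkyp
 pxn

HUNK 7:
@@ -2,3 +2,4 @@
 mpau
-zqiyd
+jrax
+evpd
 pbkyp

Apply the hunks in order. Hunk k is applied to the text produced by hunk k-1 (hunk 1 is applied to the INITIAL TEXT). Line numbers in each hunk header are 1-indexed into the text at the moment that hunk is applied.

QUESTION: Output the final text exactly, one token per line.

Hunk 1: at line 2 remove [zrf,jhkmy,dzgcb] add [ayrdu,pbkyp] -> 5 lines: kiupc mpau ayrdu pbkyp pxn
Hunk 2: at line 1 remove [ayrdu] add [nnet,qbe,wqxih] -> 7 lines: kiupc mpau nnet qbe wqxih pbkyp pxn
Hunk 3: at line 2 remove [qbe,wqxih] add [bcar] -> 6 lines: kiupc mpau nnet bcar pbkyp pxn
Hunk 4: at line 1 remove [nnet,bcar] add [kgw,egfiz] -> 6 lines: kiupc mpau kgw egfiz pbkyp pxn
Hunk 5: at line 1 remove [kgw,egfiz] add [mtokb] -> 5 lines: kiupc mpau mtokb pbkyp pxn
Hunk 6: at line 1 remove [mtokb] add [zqiyd] -> 5 lines: kiupc mpau zqiyd pbkyp pxn
Hunk 7: at line 2 remove [zqiyd] add [jrax,evpd] -> 6 lines: kiupc mpau jrax evpd pbkyp pxn

Answer: kiupc
mpau
jrax
evpd
pbkyp
pxn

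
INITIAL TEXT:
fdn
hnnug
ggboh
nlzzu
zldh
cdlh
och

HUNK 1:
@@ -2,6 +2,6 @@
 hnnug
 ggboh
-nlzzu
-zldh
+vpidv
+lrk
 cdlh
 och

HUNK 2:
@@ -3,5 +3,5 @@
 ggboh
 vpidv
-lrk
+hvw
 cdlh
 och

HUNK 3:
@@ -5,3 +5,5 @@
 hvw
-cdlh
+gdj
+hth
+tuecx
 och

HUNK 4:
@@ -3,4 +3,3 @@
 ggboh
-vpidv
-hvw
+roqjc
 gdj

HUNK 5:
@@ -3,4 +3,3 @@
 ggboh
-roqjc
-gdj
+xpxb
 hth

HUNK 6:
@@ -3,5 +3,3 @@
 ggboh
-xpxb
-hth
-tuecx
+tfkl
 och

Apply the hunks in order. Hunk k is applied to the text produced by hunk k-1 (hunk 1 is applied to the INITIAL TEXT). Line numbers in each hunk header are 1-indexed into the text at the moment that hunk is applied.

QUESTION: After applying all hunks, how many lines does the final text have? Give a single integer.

Answer: 5

Derivation:
Hunk 1: at line 2 remove [nlzzu,zldh] add [vpidv,lrk] -> 7 lines: fdn hnnug ggboh vpidv lrk cdlh och
Hunk 2: at line 3 remove [lrk] add [hvw] -> 7 lines: fdn hnnug ggboh vpidv hvw cdlh och
Hunk 3: at line 5 remove [cdlh] add [gdj,hth,tuecx] -> 9 lines: fdn hnnug ggboh vpidv hvw gdj hth tuecx och
Hunk 4: at line 3 remove [vpidv,hvw] add [roqjc] -> 8 lines: fdn hnnug ggboh roqjc gdj hth tuecx och
Hunk 5: at line 3 remove [roqjc,gdj] add [xpxb] -> 7 lines: fdn hnnug ggboh xpxb hth tuecx och
Hunk 6: at line 3 remove [xpxb,hth,tuecx] add [tfkl] -> 5 lines: fdn hnnug ggboh tfkl och
Final line count: 5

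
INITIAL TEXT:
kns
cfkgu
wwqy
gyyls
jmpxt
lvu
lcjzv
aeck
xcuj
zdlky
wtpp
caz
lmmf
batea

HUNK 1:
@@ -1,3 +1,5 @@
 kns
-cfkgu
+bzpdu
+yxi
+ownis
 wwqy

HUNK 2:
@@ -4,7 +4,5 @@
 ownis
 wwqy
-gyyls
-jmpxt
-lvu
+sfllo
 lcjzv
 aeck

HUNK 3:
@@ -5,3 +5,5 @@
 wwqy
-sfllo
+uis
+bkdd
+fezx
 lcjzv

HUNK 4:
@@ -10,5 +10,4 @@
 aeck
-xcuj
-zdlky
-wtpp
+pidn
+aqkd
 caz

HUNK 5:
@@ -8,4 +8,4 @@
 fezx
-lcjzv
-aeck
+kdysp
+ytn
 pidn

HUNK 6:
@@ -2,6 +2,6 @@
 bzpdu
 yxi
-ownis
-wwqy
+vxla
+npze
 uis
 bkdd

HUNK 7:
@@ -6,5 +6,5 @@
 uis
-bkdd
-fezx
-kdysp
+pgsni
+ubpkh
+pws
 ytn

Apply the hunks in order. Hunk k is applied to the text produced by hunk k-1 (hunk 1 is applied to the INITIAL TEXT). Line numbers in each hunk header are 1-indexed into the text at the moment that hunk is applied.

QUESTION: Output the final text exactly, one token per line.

Answer: kns
bzpdu
yxi
vxla
npze
uis
pgsni
ubpkh
pws
ytn
pidn
aqkd
caz
lmmf
batea

Derivation:
Hunk 1: at line 1 remove [cfkgu] add [bzpdu,yxi,ownis] -> 16 lines: kns bzpdu yxi ownis wwqy gyyls jmpxt lvu lcjzv aeck xcuj zdlky wtpp caz lmmf batea
Hunk 2: at line 4 remove [gyyls,jmpxt,lvu] add [sfllo] -> 14 lines: kns bzpdu yxi ownis wwqy sfllo lcjzv aeck xcuj zdlky wtpp caz lmmf batea
Hunk 3: at line 5 remove [sfllo] add [uis,bkdd,fezx] -> 16 lines: kns bzpdu yxi ownis wwqy uis bkdd fezx lcjzv aeck xcuj zdlky wtpp caz lmmf batea
Hunk 4: at line 10 remove [xcuj,zdlky,wtpp] add [pidn,aqkd] -> 15 lines: kns bzpdu yxi ownis wwqy uis bkdd fezx lcjzv aeck pidn aqkd caz lmmf batea
Hunk 5: at line 8 remove [lcjzv,aeck] add [kdysp,ytn] -> 15 lines: kns bzpdu yxi ownis wwqy uis bkdd fezx kdysp ytn pidn aqkd caz lmmf batea
Hunk 6: at line 2 remove [ownis,wwqy] add [vxla,npze] -> 15 lines: kns bzpdu yxi vxla npze uis bkdd fezx kdysp ytn pidn aqkd caz lmmf batea
Hunk 7: at line 6 remove [bkdd,fezx,kdysp] add [pgsni,ubpkh,pws] -> 15 lines: kns bzpdu yxi vxla npze uis pgsni ubpkh pws ytn pidn aqkd caz lmmf batea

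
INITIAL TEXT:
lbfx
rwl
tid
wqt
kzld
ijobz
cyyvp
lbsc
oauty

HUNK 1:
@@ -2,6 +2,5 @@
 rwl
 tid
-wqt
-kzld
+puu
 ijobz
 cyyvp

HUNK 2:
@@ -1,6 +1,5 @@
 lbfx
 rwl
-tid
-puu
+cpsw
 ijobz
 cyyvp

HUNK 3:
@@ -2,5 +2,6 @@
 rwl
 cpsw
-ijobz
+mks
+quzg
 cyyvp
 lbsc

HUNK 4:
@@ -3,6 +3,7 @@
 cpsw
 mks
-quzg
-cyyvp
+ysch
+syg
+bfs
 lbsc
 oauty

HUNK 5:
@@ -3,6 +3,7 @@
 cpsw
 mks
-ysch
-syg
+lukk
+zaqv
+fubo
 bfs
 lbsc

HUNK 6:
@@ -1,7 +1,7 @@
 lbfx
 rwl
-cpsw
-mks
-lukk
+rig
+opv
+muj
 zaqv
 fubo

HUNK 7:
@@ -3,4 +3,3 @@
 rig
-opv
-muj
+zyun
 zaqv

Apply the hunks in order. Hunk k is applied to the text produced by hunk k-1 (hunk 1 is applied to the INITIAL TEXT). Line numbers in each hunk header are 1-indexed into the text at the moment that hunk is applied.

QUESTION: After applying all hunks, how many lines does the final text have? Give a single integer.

Hunk 1: at line 2 remove [wqt,kzld] add [puu] -> 8 lines: lbfx rwl tid puu ijobz cyyvp lbsc oauty
Hunk 2: at line 1 remove [tid,puu] add [cpsw] -> 7 lines: lbfx rwl cpsw ijobz cyyvp lbsc oauty
Hunk 3: at line 2 remove [ijobz] add [mks,quzg] -> 8 lines: lbfx rwl cpsw mks quzg cyyvp lbsc oauty
Hunk 4: at line 3 remove [quzg,cyyvp] add [ysch,syg,bfs] -> 9 lines: lbfx rwl cpsw mks ysch syg bfs lbsc oauty
Hunk 5: at line 3 remove [ysch,syg] add [lukk,zaqv,fubo] -> 10 lines: lbfx rwl cpsw mks lukk zaqv fubo bfs lbsc oauty
Hunk 6: at line 1 remove [cpsw,mks,lukk] add [rig,opv,muj] -> 10 lines: lbfx rwl rig opv muj zaqv fubo bfs lbsc oauty
Hunk 7: at line 3 remove [opv,muj] add [zyun] -> 9 lines: lbfx rwl rig zyun zaqv fubo bfs lbsc oauty
Final line count: 9

Answer: 9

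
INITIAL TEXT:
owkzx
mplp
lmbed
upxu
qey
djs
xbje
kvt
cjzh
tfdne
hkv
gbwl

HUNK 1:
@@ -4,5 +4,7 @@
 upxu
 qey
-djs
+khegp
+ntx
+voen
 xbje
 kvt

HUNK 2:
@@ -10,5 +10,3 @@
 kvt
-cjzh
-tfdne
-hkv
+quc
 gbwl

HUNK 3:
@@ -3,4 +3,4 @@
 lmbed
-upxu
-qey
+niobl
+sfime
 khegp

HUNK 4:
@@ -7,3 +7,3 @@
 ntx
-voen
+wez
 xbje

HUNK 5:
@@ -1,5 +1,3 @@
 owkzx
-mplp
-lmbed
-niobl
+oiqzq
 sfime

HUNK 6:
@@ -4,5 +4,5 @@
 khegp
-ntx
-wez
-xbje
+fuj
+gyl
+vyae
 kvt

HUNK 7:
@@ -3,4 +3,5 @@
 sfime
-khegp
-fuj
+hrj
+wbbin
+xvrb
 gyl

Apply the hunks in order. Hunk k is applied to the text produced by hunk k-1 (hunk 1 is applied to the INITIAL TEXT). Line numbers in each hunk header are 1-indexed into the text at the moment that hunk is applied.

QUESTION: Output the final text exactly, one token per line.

Hunk 1: at line 4 remove [djs] add [khegp,ntx,voen] -> 14 lines: owkzx mplp lmbed upxu qey khegp ntx voen xbje kvt cjzh tfdne hkv gbwl
Hunk 2: at line 10 remove [cjzh,tfdne,hkv] add [quc] -> 12 lines: owkzx mplp lmbed upxu qey khegp ntx voen xbje kvt quc gbwl
Hunk 3: at line 3 remove [upxu,qey] add [niobl,sfime] -> 12 lines: owkzx mplp lmbed niobl sfime khegp ntx voen xbje kvt quc gbwl
Hunk 4: at line 7 remove [voen] add [wez] -> 12 lines: owkzx mplp lmbed niobl sfime khegp ntx wez xbje kvt quc gbwl
Hunk 5: at line 1 remove [mplp,lmbed,niobl] add [oiqzq] -> 10 lines: owkzx oiqzq sfime khegp ntx wez xbje kvt quc gbwl
Hunk 6: at line 4 remove [ntx,wez,xbje] add [fuj,gyl,vyae] -> 10 lines: owkzx oiqzq sfime khegp fuj gyl vyae kvt quc gbwl
Hunk 7: at line 3 remove [khegp,fuj] add [hrj,wbbin,xvrb] -> 11 lines: owkzx oiqzq sfime hrj wbbin xvrb gyl vyae kvt quc gbwl

Answer: owkzx
oiqzq
sfime
hrj
wbbin
xvrb
gyl
vyae
kvt
quc
gbwl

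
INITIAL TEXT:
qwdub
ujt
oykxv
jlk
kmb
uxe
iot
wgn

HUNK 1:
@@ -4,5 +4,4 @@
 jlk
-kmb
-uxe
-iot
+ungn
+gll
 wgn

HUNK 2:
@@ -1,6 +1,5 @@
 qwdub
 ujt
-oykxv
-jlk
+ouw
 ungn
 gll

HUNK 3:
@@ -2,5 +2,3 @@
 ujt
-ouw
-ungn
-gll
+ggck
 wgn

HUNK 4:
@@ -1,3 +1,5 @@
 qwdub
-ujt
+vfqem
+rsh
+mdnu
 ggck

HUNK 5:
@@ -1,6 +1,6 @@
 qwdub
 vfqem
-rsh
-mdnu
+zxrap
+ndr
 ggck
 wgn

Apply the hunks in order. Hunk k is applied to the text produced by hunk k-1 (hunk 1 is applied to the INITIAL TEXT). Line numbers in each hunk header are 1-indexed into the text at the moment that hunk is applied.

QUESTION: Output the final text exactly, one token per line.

Hunk 1: at line 4 remove [kmb,uxe,iot] add [ungn,gll] -> 7 lines: qwdub ujt oykxv jlk ungn gll wgn
Hunk 2: at line 1 remove [oykxv,jlk] add [ouw] -> 6 lines: qwdub ujt ouw ungn gll wgn
Hunk 3: at line 2 remove [ouw,ungn,gll] add [ggck] -> 4 lines: qwdub ujt ggck wgn
Hunk 4: at line 1 remove [ujt] add [vfqem,rsh,mdnu] -> 6 lines: qwdub vfqem rsh mdnu ggck wgn
Hunk 5: at line 1 remove [rsh,mdnu] add [zxrap,ndr] -> 6 lines: qwdub vfqem zxrap ndr ggck wgn

Answer: qwdub
vfqem
zxrap
ndr
ggck
wgn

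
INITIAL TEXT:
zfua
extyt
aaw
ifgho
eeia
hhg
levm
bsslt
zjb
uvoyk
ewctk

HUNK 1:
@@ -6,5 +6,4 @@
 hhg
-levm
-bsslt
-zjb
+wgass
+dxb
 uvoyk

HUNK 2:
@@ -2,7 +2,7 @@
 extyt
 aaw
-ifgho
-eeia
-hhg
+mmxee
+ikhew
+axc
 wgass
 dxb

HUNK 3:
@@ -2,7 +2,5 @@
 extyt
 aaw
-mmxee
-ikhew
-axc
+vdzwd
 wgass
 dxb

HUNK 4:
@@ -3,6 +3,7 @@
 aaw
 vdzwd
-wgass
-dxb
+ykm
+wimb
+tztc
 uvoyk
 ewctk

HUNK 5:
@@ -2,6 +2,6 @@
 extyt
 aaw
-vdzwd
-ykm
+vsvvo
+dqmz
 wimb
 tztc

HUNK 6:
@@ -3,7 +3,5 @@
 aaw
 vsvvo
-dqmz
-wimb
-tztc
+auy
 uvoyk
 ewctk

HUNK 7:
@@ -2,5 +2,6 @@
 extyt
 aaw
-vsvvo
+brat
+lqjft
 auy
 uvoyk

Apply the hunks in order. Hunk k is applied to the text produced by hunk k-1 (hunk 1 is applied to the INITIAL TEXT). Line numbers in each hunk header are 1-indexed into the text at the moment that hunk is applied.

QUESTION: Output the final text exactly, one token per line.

Answer: zfua
extyt
aaw
brat
lqjft
auy
uvoyk
ewctk

Derivation:
Hunk 1: at line 6 remove [levm,bsslt,zjb] add [wgass,dxb] -> 10 lines: zfua extyt aaw ifgho eeia hhg wgass dxb uvoyk ewctk
Hunk 2: at line 2 remove [ifgho,eeia,hhg] add [mmxee,ikhew,axc] -> 10 lines: zfua extyt aaw mmxee ikhew axc wgass dxb uvoyk ewctk
Hunk 3: at line 2 remove [mmxee,ikhew,axc] add [vdzwd] -> 8 lines: zfua extyt aaw vdzwd wgass dxb uvoyk ewctk
Hunk 4: at line 3 remove [wgass,dxb] add [ykm,wimb,tztc] -> 9 lines: zfua extyt aaw vdzwd ykm wimb tztc uvoyk ewctk
Hunk 5: at line 2 remove [vdzwd,ykm] add [vsvvo,dqmz] -> 9 lines: zfua extyt aaw vsvvo dqmz wimb tztc uvoyk ewctk
Hunk 6: at line 3 remove [dqmz,wimb,tztc] add [auy] -> 7 lines: zfua extyt aaw vsvvo auy uvoyk ewctk
Hunk 7: at line 2 remove [vsvvo] add [brat,lqjft] -> 8 lines: zfua extyt aaw brat lqjft auy uvoyk ewctk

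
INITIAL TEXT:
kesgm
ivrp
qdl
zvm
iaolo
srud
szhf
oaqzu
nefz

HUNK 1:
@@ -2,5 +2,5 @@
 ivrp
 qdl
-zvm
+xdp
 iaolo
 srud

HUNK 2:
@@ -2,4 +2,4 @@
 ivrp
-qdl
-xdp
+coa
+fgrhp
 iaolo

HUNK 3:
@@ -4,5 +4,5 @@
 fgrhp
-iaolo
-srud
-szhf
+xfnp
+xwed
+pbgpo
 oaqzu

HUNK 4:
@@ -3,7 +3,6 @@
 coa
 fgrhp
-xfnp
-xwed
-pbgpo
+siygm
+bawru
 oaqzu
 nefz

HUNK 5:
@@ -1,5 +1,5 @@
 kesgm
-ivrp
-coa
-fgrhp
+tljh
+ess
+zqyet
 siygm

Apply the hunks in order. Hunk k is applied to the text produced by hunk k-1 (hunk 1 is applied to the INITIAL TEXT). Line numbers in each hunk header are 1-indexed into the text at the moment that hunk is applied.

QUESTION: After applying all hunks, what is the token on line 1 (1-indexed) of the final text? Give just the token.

Hunk 1: at line 2 remove [zvm] add [xdp] -> 9 lines: kesgm ivrp qdl xdp iaolo srud szhf oaqzu nefz
Hunk 2: at line 2 remove [qdl,xdp] add [coa,fgrhp] -> 9 lines: kesgm ivrp coa fgrhp iaolo srud szhf oaqzu nefz
Hunk 3: at line 4 remove [iaolo,srud,szhf] add [xfnp,xwed,pbgpo] -> 9 lines: kesgm ivrp coa fgrhp xfnp xwed pbgpo oaqzu nefz
Hunk 4: at line 3 remove [xfnp,xwed,pbgpo] add [siygm,bawru] -> 8 lines: kesgm ivrp coa fgrhp siygm bawru oaqzu nefz
Hunk 5: at line 1 remove [ivrp,coa,fgrhp] add [tljh,ess,zqyet] -> 8 lines: kesgm tljh ess zqyet siygm bawru oaqzu nefz
Final line 1: kesgm

Answer: kesgm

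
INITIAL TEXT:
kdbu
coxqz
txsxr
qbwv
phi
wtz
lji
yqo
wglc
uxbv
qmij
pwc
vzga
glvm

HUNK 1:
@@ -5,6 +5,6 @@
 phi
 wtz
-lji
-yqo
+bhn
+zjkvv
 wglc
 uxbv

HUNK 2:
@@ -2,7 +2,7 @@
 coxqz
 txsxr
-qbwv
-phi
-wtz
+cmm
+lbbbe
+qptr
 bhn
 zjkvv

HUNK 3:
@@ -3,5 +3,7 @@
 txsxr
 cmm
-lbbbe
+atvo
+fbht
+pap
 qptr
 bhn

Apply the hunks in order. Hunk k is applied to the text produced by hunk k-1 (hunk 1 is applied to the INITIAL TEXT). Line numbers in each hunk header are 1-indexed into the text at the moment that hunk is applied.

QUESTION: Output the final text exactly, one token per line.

Answer: kdbu
coxqz
txsxr
cmm
atvo
fbht
pap
qptr
bhn
zjkvv
wglc
uxbv
qmij
pwc
vzga
glvm

Derivation:
Hunk 1: at line 5 remove [lji,yqo] add [bhn,zjkvv] -> 14 lines: kdbu coxqz txsxr qbwv phi wtz bhn zjkvv wglc uxbv qmij pwc vzga glvm
Hunk 2: at line 2 remove [qbwv,phi,wtz] add [cmm,lbbbe,qptr] -> 14 lines: kdbu coxqz txsxr cmm lbbbe qptr bhn zjkvv wglc uxbv qmij pwc vzga glvm
Hunk 3: at line 3 remove [lbbbe] add [atvo,fbht,pap] -> 16 lines: kdbu coxqz txsxr cmm atvo fbht pap qptr bhn zjkvv wglc uxbv qmij pwc vzga glvm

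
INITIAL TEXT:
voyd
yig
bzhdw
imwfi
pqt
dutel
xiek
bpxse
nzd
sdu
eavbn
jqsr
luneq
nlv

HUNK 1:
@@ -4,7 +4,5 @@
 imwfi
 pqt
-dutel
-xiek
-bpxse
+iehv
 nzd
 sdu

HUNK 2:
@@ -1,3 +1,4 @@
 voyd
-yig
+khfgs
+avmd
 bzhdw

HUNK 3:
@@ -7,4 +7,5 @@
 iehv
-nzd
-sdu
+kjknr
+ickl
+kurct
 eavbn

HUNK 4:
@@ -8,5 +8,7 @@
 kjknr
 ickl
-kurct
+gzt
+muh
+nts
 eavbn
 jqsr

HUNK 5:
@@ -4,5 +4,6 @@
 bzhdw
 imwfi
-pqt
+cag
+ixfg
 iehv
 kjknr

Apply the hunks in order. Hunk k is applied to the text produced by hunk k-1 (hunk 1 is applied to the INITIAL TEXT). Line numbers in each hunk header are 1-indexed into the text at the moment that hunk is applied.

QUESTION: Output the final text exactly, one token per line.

Hunk 1: at line 4 remove [dutel,xiek,bpxse] add [iehv] -> 12 lines: voyd yig bzhdw imwfi pqt iehv nzd sdu eavbn jqsr luneq nlv
Hunk 2: at line 1 remove [yig] add [khfgs,avmd] -> 13 lines: voyd khfgs avmd bzhdw imwfi pqt iehv nzd sdu eavbn jqsr luneq nlv
Hunk 3: at line 7 remove [nzd,sdu] add [kjknr,ickl,kurct] -> 14 lines: voyd khfgs avmd bzhdw imwfi pqt iehv kjknr ickl kurct eavbn jqsr luneq nlv
Hunk 4: at line 8 remove [kurct] add [gzt,muh,nts] -> 16 lines: voyd khfgs avmd bzhdw imwfi pqt iehv kjknr ickl gzt muh nts eavbn jqsr luneq nlv
Hunk 5: at line 4 remove [pqt] add [cag,ixfg] -> 17 lines: voyd khfgs avmd bzhdw imwfi cag ixfg iehv kjknr ickl gzt muh nts eavbn jqsr luneq nlv

Answer: voyd
khfgs
avmd
bzhdw
imwfi
cag
ixfg
iehv
kjknr
ickl
gzt
muh
nts
eavbn
jqsr
luneq
nlv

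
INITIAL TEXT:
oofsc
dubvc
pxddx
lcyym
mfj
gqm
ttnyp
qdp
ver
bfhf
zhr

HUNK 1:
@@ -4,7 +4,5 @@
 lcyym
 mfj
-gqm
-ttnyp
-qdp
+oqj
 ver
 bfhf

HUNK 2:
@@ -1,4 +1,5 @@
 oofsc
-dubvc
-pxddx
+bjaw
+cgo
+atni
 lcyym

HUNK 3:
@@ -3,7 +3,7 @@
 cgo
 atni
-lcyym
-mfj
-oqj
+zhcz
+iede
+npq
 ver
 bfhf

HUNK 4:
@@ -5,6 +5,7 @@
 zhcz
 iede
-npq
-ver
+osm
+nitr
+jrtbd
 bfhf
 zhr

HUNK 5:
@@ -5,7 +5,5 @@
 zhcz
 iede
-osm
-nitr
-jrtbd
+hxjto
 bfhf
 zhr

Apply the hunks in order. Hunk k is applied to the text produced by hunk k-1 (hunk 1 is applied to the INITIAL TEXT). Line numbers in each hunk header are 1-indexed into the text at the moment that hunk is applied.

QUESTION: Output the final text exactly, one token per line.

Hunk 1: at line 4 remove [gqm,ttnyp,qdp] add [oqj] -> 9 lines: oofsc dubvc pxddx lcyym mfj oqj ver bfhf zhr
Hunk 2: at line 1 remove [dubvc,pxddx] add [bjaw,cgo,atni] -> 10 lines: oofsc bjaw cgo atni lcyym mfj oqj ver bfhf zhr
Hunk 3: at line 3 remove [lcyym,mfj,oqj] add [zhcz,iede,npq] -> 10 lines: oofsc bjaw cgo atni zhcz iede npq ver bfhf zhr
Hunk 4: at line 5 remove [npq,ver] add [osm,nitr,jrtbd] -> 11 lines: oofsc bjaw cgo atni zhcz iede osm nitr jrtbd bfhf zhr
Hunk 5: at line 5 remove [osm,nitr,jrtbd] add [hxjto] -> 9 lines: oofsc bjaw cgo atni zhcz iede hxjto bfhf zhr

Answer: oofsc
bjaw
cgo
atni
zhcz
iede
hxjto
bfhf
zhr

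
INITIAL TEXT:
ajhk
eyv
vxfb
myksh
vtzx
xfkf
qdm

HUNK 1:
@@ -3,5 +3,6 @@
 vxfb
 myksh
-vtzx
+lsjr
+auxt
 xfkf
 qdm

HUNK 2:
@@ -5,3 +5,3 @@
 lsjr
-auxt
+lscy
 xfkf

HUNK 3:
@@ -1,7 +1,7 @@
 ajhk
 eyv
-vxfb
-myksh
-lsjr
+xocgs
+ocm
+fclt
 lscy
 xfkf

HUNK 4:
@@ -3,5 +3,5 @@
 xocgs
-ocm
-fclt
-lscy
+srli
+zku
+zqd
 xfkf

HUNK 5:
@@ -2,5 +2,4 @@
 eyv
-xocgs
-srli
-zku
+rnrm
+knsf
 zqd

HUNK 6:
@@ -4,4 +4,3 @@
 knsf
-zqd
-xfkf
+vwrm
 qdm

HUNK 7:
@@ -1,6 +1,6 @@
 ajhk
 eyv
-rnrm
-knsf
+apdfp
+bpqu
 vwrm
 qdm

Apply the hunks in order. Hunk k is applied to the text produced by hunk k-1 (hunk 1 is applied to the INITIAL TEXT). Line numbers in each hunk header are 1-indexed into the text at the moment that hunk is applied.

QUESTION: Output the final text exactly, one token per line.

Hunk 1: at line 3 remove [vtzx] add [lsjr,auxt] -> 8 lines: ajhk eyv vxfb myksh lsjr auxt xfkf qdm
Hunk 2: at line 5 remove [auxt] add [lscy] -> 8 lines: ajhk eyv vxfb myksh lsjr lscy xfkf qdm
Hunk 3: at line 1 remove [vxfb,myksh,lsjr] add [xocgs,ocm,fclt] -> 8 lines: ajhk eyv xocgs ocm fclt lscy xfkf qdm
Hunk 4: at line 3 remove [ocm,fclt,lscy] add [srli,zku,zqd] -> 8 lines: ajhk eyv xocgs srli zku zqd xfkf qdm
Hunk 5: at line 2 remove [xocgs,srli,zku] add [rnrm,knsf] -> 7 lines: ajhk eyv rnrm knsf zqd xfkf qdm
Hunk 6: at line 4 remove [zqd,xfkf] add [vwrm] -> 6 lines: ajhk eyv rnrm knsf vwrm qdm
Hunk 7: at line 1 remove [rnrm,knsf] add [apdfp,bpqu] -> 6 lines: ajhk eyv apdfp bpqu vwrm qdm

Answer: ajhk
eyv
apdfp
bpqu
vwrm
qdm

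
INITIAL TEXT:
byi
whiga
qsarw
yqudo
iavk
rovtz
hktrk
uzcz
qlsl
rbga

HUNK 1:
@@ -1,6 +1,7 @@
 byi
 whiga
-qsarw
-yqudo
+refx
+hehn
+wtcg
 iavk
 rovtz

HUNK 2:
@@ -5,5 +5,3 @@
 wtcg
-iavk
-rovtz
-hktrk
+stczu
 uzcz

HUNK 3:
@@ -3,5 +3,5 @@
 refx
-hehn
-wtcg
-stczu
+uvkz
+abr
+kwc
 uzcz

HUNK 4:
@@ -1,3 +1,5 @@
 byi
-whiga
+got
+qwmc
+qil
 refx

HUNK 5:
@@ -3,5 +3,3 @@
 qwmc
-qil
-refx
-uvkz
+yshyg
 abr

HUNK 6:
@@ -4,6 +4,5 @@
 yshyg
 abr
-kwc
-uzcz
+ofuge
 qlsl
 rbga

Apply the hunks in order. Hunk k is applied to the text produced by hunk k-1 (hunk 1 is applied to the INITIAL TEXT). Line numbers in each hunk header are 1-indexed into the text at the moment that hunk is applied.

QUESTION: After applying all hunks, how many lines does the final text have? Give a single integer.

Hunk 1: at line 1 remove [qsarw,yqudo] add [refx,hehn,wtcg] -> 11 lines: byi whiga refx hehn wtcg iavk rovtz hktrk uzcz qlsl rbga
Hunk 2: at line 5 remove [iavk,rovtz,hktrk] add [stczu] -> 9 lines: byi whiga refx hehn wtcg stczu uzcz qlsl rbga
Hunk 3: at line 3 remove [hehn,wtcg,stczu] add [uvkz,abr,kwc] -> 9 lines: byi whiga refx uvkz abr kwc uzcz qlsl rbga
Hunk 4: at line 1 remove [whiga] add [got,qwmc,qil] -> 11 lines: byi got qwmc qil refx uvkz abr kwc uzcz qlsl rbga
Hunk 5: at line 3 remove [qil,refx,uvkz] add [yshyg] -> 9 lines: byi got qwmc yshyg abr kwc uzcz qlsl rbga
Hunk 6: at line 4 remove [kwc,uzcz] add [ofuge] -> 8 lines: byi got qwmc yshyg abr ofuge qlsl rbga
Final line count: 8

Answer: 8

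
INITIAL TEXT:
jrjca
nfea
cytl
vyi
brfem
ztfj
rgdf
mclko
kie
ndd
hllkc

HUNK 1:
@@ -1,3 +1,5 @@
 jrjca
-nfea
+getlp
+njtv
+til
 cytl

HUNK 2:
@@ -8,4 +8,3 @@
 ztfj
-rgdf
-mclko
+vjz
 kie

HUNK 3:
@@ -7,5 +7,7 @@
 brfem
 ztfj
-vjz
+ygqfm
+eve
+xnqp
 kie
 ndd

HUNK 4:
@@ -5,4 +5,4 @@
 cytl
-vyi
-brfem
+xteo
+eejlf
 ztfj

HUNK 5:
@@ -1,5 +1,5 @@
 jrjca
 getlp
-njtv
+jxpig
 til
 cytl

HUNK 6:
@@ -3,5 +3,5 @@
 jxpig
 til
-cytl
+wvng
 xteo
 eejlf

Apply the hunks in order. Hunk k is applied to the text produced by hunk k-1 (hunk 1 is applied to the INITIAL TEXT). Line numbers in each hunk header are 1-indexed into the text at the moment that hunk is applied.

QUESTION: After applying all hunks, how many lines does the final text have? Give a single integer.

Hunk 1: at line 1 remove [nfea] add [getlp,njtv,til] -> 13 lines: jrjca getlp njtv til cytl vyi brfem ztfj rgdf mclko kie ndd hllkc
Hunk 2: at line 8 remove [rgdf,mclko] add [vjz] -> 12 lines: jrjca getlp njtv til cytl vyi brfem ztfj vjz kie ndd hllkc
Hunk 3: at line 7 remove [vjz] add [ygqfm,eve,xnqp] -> 14 lines: jrjca getlp njtv til cytl vyi brfem ztfj ygqfm eve xnqp kie ndd hllkc
Hunk 4: at line 5 remove [vyi,brfem] add [xteo,eejlf] -> 14 lines: jrjca getlp njtv til cytl xteo eejlf ztfj ygqfm eve xnqp kie ndd hllkc
Hunk 5: at line 1 remove [njtv] add [jxpig] -> 14 lines: jrjca getlp jxpig til cytl xteo eejlf ztfj ygqfm eve xnqp kie ndd hllkc
Hunk 6: at line 3 remove [cytl] add [wvng] -> 14 lines: jrjca getlp jxpig til wvng xteo eejlf ztfj ygqfm eve xnqp kie ndd hllkc
Final line count: 14

Answer: 14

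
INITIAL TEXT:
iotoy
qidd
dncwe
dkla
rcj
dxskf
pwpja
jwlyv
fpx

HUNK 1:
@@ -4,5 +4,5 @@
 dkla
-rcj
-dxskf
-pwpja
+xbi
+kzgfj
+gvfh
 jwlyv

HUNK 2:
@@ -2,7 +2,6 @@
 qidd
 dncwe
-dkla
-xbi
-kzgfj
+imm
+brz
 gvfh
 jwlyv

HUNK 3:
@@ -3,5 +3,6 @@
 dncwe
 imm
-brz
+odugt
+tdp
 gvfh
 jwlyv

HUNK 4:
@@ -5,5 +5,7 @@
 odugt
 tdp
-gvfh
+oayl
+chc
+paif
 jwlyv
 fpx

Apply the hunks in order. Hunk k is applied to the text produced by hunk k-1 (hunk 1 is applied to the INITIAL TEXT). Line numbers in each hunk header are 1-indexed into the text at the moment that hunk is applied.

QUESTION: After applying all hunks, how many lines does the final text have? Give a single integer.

Answer: 11

Derivation:
Hunk 1: at line 4 remove [rcj,dxskf,pwpja] add [xbi,kzgfj,gvfh] -> 9 lines: iotoy qidd dncwe dkla xbi kzgfj gvfh jwlyv fpx
Hunk 2: at line 2 remove [dkla,xbi,kzgfj] add [imm,brz] -> 8 lines: iotoy qidd dncwe imm brz gvfh jwlyv fpx
Hunk 3: at line 3 remove [brz] add [odugt,tdp] -> 9 lines: iotoy qidd dncwe imm odugt tdp gvfh jwlyv fpx
Hunk 4: at line 5 remove [gvfh] add [oayl,chc,paif] -> 11 lines: iotoy qidd dncwe imm odugt tdp oayl chc paif jwlyv fpx
Final line count: 11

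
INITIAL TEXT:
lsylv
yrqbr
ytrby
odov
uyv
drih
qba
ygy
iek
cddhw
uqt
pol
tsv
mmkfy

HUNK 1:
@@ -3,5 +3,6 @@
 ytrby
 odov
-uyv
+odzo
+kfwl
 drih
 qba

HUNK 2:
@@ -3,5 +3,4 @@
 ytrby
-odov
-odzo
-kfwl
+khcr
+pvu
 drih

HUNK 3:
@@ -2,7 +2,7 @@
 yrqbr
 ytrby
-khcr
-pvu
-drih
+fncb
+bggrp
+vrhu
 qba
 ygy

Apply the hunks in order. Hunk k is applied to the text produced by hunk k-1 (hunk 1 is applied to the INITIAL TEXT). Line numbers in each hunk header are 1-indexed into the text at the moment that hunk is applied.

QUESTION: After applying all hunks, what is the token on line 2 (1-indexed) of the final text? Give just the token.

Hunk 1: at line 3 remove [uyv] add [odzo,kfwl] -> 15 lines: lsylv yrqbr ytrby odov odzo kfwl drih qba ygy iek cddhw uqt pol tsv mmkfy
Hunk 2: at line 3 remove [odov,odzo,kfwl] add [khcr,pvu] -> 14 lines: lsylv yrqbr ytrby khcr pvu drih qba ygy iek cddhw uqt pol tsv mmkfy
Hunk 3: at line 2 remove [khcr,pvu,drih] add [fncb,bggrp,vrhu] -> 14 lines: lsylv yrqbr ytrby fncb bggrp vrhu qba ygy iek cddhw uqt pol tsv mmkfy
Final line 2: yrqbr

Answer: yrqbr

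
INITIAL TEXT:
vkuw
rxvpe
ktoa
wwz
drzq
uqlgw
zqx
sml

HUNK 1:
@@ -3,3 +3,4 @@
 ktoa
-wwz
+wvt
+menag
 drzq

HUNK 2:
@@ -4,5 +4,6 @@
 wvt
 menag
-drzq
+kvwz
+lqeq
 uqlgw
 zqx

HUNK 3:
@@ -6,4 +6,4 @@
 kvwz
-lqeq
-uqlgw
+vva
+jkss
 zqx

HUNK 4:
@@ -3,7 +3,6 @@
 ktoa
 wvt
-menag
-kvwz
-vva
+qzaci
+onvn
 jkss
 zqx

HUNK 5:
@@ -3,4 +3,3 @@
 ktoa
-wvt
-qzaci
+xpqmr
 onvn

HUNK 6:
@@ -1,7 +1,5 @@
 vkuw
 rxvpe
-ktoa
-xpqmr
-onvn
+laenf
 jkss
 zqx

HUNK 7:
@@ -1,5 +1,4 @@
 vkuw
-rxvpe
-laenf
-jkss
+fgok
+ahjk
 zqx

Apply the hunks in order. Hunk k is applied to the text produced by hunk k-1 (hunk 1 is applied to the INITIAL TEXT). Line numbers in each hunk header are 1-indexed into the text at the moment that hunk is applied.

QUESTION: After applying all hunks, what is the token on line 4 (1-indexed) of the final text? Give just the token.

Hunk 1: at line 3 remove [wwz] add [wvt,menag] -> 9 lines: vkuw rxvpe ktoa wvt menag drzq uqlgw zqx sml
Hunk 2: at line 4 remove [drzq] add [kvwz,lqeq] -> 10 lines: vkuw rxvpe ktoa wvt menag kvwz lqeq uqlgw zqx sml
Hunk 3: at line 6 remove [lqeq,uqlgw] add [vva,jkss] -> 10 lines: vkuw rxvpe ktoa wvt menag kvwz vva jkss zqx sml
Hunk 4: at line 3 remove [menag,kvwz,vva] add [qzaci,onvn] -> 9 lines: vkuw rxvpe ktoa wvt qzaci onvn jkss zqx sml
Hunk 5: at line 3 remove [wvt,qzaci] add [xpqmr] -> 8 lines: vkuw rxvpe ktoa xpqmr onvn jkss zqx sml
Hunk 6: at line 1 remove [ktoa,xpqmr,onvn] add [laenf] -> 6 lines: vkuw rxvpe laenf jkss zqx sml
Hunk 7: at line 1 remove [rxvpe,laenf,jkss] add [fgok,ahjk] -> 5 lines: vkuw fgok ahjk zqx sml
Final line 4: zqx

Answer: zqx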